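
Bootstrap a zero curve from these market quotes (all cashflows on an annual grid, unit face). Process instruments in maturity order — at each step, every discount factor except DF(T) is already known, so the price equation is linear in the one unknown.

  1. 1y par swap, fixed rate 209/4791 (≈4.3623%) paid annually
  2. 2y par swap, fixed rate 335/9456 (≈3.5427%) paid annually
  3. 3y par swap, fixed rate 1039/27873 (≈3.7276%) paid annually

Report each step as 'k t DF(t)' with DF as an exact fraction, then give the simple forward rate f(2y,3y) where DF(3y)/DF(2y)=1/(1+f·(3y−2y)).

step 1 [1y] swap r/1=209/4791: DF=(1 − 209/4791·(0))/(1+209/4791) = 4791/5000 ≈ 0.958200
step 2 [2y] swap r/1=335/9456: DF=(1 − 335/9456·(0.958200))/(1+335/9456) = 933/1000 ≈ 0.933000
step 3 [3y] swap r/1=1039/27873: DF=(1 − 1039/27873·(0.958200+0.933000))/(1+1039/27873) = 8961/10000 ≈ 0.896100

1 1 4791/5000
2 2 933/1000
3 3 8961/10000
f(2y,3y) = ((933/1000)/(8961/10000) − 1)/(1) = 123/2987 ≈ 4.1178%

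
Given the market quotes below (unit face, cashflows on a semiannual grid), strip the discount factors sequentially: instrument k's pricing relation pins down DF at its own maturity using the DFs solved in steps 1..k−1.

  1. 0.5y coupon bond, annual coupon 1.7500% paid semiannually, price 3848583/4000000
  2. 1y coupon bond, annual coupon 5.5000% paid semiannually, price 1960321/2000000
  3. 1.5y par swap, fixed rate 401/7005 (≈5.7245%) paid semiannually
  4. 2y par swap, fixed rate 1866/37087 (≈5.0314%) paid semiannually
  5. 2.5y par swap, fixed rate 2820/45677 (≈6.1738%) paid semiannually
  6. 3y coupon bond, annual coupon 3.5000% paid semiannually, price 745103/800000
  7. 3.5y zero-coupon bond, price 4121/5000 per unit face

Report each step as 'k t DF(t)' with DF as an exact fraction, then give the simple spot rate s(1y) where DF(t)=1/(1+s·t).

step 1 [0.5y] bond c/2=7/800: DF=(3848583/4000000 − 7/800·(0))/(1+7/800) = 4769/5000 ≈ 0.953800
step 2 [1y] bond c/2=11/400: DF=(1960321/2000000 − 11/400·(0.953800))/(1+11/400) = 2321/2500 ≈ 0.928400
step 3 [1.5y] swap r/2=401/14010: DF=(1 − 401/14010·(0.953800+0.928400))/(1+401/14010) = 4599/5000 ≈ 0.919800
step 4 [2y] swap r/2=933/37087: DF=(1 − 933/37087·(0.953800+0.928400+0.919800))/(1+933/37087) = 9067/10000 ≈ 0.906700
step 5 [2.5y] swap r/2=1410/45677: DF=(1 − 1410/45677·(0.953800+0.928400+0.919800+0.906700))/(1+1410/45677) = 859/1000 ≈ 0.859000
step 6 [3y] bond c/2=7/400: DF=(745103/800000 − 7/400·(0.953800+0.928400+0.919800+0.906700+0.859000))/(1+7/400) = 523/625 ≈ 0.836800
step 7 [3.5y] zero: DF = P = 4121/5000 ≈ 0.824200

1 1/2 4769/5000
2 1 2321/2500
3 3/2 4599/5000
4 2 9067/10000
5 5/2 859/1000
6 3 523/625
7 7/2 4121/5000
s(1y) = (1/(2321/2500) − 1)/(1) = 179/2321 ≈ 7.7122%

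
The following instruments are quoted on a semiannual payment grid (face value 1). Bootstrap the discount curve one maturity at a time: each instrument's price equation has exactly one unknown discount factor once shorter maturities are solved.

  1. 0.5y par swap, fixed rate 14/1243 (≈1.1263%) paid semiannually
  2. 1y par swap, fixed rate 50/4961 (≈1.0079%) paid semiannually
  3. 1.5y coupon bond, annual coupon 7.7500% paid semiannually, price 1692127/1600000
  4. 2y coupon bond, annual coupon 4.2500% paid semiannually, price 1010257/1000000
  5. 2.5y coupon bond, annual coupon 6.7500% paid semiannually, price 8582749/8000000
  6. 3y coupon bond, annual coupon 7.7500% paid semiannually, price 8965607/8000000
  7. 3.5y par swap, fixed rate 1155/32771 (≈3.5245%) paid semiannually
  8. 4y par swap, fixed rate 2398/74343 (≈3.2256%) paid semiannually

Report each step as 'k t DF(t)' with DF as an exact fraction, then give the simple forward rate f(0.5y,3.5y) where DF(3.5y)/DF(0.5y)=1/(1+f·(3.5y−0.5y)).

step 1 [0.5y] swap r/2=7/1243: DF=(1 − 7/1243·(0))/(1+7/1243) = 1243/1250 ≈ 0.994400
step 2 [1y] swap r/2=25/4961: DF=(1 − 25/4961·(0.994400))/(1+25/4961) = 99/100 ≈ 0.990000
step 3 [1.5y] bond c/2=31/800: DF=(1692127/1600000 − 31/800·(0.994400+0.990000))/(1+31/800) = 9441/10000 ≈ 0.944100
step 4 [2y] bond c/2=17/800: DF=(1010257/1000000 − 17/800·(0.994400+0.990000+0.944100))/(1+17/800) = 9283/10000 ≈ 0.928300
step 5 [2.5y] bond c/2=27/800: DF=(8582749/8000000 − 27/800·(0.994400+0.990000+0.944100+0.928300))/(1+27/800) = 9119/10000 ≈ 0.911900
step 6 [3y] bond c/2=31/800: DF=(8965607/8000000 − 31/800·(0.994400+0.990000+0.944100+0.928300+0.911900))/(1+31/800) = 901/1000 ≈ 0.901000
step 7 [3.5y] swap r/2=1155/65542: DF=(1 − 1155/65542·(0.994400+0.990000+0.944100+0.928300+0.911900+0.901000))/(1+1155/65542) = 1769/2000 ≈ 0.884500
step 8 [4y] swap r/2=1199/74343: DF=(1 − 1199/74343·(0.994400+0.990000+0.944100+0.928300+0.911900+0.901000+0.884500))/(1+1199/74343) = 8801/10000 ≈ 0.880100

1 1/2 1243/1250
2 1 99/100
3 3/2 9441/10000
4 2 9283/10000
5 5/2 9119/10000
6 3 901/1000
7 7/2 1769/2000
8 4 8801/10000
f(0.5y,3.5y) = ((1243/1250)/(1769/2000) − 1)/(3) = 1099/26535 ≈ 4.1417%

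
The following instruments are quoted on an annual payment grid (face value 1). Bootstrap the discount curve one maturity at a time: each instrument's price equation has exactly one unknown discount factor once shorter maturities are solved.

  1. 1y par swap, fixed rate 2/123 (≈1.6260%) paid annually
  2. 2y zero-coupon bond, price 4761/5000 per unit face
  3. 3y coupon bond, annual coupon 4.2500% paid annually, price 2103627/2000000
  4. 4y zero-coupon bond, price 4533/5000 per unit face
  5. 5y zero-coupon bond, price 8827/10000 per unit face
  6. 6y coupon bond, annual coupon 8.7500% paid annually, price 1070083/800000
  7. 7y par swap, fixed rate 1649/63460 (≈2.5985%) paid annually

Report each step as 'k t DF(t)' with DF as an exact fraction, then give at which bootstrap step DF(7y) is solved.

step 1 [1y] swap r/1=2/123: DF=(1 − 2/123·(0))/(1+2/123) = 123/125 ≈ 0.984000
step 2 [2y] zero: DF = P = 4761/5000 ≈ 0.952200
step 3 [3y] bond c/1=17/400: DF=(2103627/2000000 − 17/400·(0.984000+0.952200))/(1+17/400) = 93/100 ≈ 0.930000
step 4 [4y] zero: DF = P = 4533/5000 ≈ 0.906600
step 5 [5y] zero: DF = P = 8827/10000 ≈ 0.882700
step 6 [6y] bond c/1=7/80: DF=(1070083/800000 − 7/80·(0.984000+0.952200+0.930000+0.906600+0.882700))/(1+7/80) = 4277/5000 ≈ 0.855400
step 7 [7y] swap r/1=1649/63460: DF=(1 − 1649/63460·(0.984000+0.952200+0.930000+0.906600+0.882700+0.855400))/(1+1649/63460) = 8351/10000 ≈ 0.835100

1 1 123/125
2 2 4761/5000
3 3 93/100
4 4 4533/5000
5 5 8827/10000
6 6 4277/5000
7 7 8351/10000
DF(7y) is solved at step 7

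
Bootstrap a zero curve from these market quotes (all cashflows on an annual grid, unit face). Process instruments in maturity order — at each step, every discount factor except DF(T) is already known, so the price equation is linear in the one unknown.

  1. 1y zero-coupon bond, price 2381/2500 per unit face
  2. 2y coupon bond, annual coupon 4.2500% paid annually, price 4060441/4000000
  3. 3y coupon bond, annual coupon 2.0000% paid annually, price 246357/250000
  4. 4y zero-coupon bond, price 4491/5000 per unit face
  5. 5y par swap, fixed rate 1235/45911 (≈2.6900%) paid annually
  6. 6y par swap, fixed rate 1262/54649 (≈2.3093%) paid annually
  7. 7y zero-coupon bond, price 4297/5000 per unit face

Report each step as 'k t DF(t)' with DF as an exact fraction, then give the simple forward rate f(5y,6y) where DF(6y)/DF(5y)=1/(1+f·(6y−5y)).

1 1 2381/2500
2 2 9349/10000
3 3 9291/10000
4 4 4491/5000
5 5 1753/2000
6 6 4369/5000
7 7 4297/5000
f(5y,6y) = ((1753/2000)/(4369/5000) − 1)/(1) = 27/8738 ≈ 0.3090%

step 1 [1y] zero: DF = P = 2381/2500 ≈ 0.952400
step 2 [2y] bond c/1=17/400: DF=(4060441/4000000 − 17/400·(0.952400))/(1+17/400) = 9349/10000 ≈ 0.934900
step 3 [3y] bond c/1=1/50: DF=(246357/250000 − 1/50·(0.952400+0.934900))/(1+1/50) = 9291/10000 ≈ 0.929100
step 4 [4y] zero: DF = P = 4491/5000 ≈ 0.898200
step 5 [5y] swap r/1=1235/45911: DF=(1 − 1235/45911·(0.952400+0.934900+0.929100+0.898200))/(1+1235/45911) = 1753/2000 ≈ 0.876500
step 6 [6y] swap r/1=1262/54649: DF=(1 − 1262/54649·(0.952400+0.934900+0.929100+0.898200+0.876500))/(1+1262/54649) = 4369/5000 ≈ 0.873800
step 7 [7y] zero: DF = P = 4297/5000 ≈ 0.859400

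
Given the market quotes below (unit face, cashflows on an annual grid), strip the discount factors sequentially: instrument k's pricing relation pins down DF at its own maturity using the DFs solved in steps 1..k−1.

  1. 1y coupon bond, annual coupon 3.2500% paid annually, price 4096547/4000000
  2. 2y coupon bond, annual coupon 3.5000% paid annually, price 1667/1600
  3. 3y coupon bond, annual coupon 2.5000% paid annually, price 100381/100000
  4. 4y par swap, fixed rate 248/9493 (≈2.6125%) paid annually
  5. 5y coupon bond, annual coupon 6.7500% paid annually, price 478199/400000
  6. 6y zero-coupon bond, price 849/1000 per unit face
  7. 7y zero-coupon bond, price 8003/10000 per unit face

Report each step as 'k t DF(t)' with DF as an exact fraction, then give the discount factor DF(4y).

step 1 [1y] bond c/1=13/400: DF=(4096547/4000000 − 13/400·(0))/(1+13/400) = 9919/10000 ≈ 0.991900
step 2 [2y] bond c/1=7/200: DF=(1667/1600 − 7/200·(0.991900))/(1+7/200) = 9731/10000 ≈ 0.973100
step 3 [3y] bond c/1=1/40: DF=(100381/100000 − 1/40·(0.991900+0.973100))/(1+1/40) = 4657/5000 ≈ 0.931400
step 4 [4y] swap r/1=248/9493: DF=(1 − 248/9493·(0.991900+0.973100+0.931400))/(1+248/9493) = 563/625 ≈ 0.900800
step 5 [5y] bond c/1=27/400: DF=(478199/400000 − 27/400·(0.991900+0.973100+0.931400+0.900800))/(1+27/400) = 4399/5000 ≈ 0.879800
step 6 [6y] zero: DF = P = 849/1000 ≈ 0.849000
step 7 [7y] zero: DF = P = 8003/10000 ≈ 0.800300

1 1 9919/10000
2 2 9731/10000
3 3 4657/5000
4 4 563/625
5 5 4399/5000
6 6 849/1000
7 7 8003/10000
DF(4y) = 563/625 ≈ 0.900800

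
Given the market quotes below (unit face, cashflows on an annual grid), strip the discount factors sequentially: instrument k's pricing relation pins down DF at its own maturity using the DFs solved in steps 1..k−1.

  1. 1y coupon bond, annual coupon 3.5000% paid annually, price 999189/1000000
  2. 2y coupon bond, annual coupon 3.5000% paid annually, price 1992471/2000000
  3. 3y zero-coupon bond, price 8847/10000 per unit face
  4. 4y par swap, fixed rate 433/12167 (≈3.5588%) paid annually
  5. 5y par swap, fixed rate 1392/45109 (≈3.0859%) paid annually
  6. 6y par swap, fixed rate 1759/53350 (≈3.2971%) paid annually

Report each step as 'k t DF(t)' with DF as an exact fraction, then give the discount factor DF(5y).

1 1 4827/5000
2 2 9299/10000
3 3 8847/10000
4 4 8701/10000
5 5 538/625
6 6 8241/10000
DF(5y) = 538/625 ≈ 0.860800

step 1 [1y] bond c/1=7/200: DF=(999189/1000000 − 7/200·(0))/(1+7/200) = 4827/5000 ≈ 0.965400
step 2 [2y] bond c/1=7/200: DF=(1992471/2000000 − 7/200·(0.965400))/(1+7/200) = 9299/10000 ≈ 0.929900
step 3 [3y] zero: DF = P = 8847/10000 ≈ 0.884700
step 4 [4y] swap r/1=433/12167: DF=(1 − 433/12167·(0.965400+0.929900+0.884700))/(1+433/12167) = 8701/10000 ≈ 0.870100
step 5 [5y] swap r/1=1392/45109: DF=(1 − 1392/45109·(0.965400+0.929900+0.884700+0.870100))/(1+1392/45109) = 538/625 ≈ 0.860800
step 6 [6y] swap r/1=1759/53350: DF=(1 − 1759/53350·(0.965400+0.929900+0.884700+0.870100+0.860800))/(1+1759/53350) = 8241/10000 ≈ 0.824100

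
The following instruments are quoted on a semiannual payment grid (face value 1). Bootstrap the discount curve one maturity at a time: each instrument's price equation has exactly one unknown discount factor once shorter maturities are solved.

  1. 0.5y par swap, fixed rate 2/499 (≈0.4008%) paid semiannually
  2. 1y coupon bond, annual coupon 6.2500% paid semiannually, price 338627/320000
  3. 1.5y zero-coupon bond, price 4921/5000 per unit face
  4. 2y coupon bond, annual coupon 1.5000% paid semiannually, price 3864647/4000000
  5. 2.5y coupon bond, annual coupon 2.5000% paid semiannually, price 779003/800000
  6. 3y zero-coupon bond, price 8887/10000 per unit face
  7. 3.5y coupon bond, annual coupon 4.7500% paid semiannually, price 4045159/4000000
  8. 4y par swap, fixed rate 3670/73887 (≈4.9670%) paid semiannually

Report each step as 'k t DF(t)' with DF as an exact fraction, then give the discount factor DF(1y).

1 1/2 499/500
2 1 9959/10000
3 3/2 4921/5000
4 2 1171/1250
5 5/2 4567/5000
6 3 8887/10000
7 7/2 1069/1250
8 4 1633/2000
DF(1y) = 9959/10000 ≈ 0.995900

step 1 [0.5y] swap r/2=1/499: DF=(1 − 1/499·(0))/(1+1/499) = 499/500 ≈ 0.998000
step 2 [1y] bond c/2=1/32: DF=(338627/320000 − 1/32·(0.998000))/(1+1/32) = 9959/10000 ≈ 0.995900
step 3 [1.5y] zero: DF = P = 4921/5000 ≈ 0.984200
step 4 [2y] bond c/2=3/400: DF=(3864647/4000000 − 3/400·(0.998000+0.995900+0.984200))/(1+3/400) = 1171/1250 ≈ 0.936800
step 5 [2.5y] bond c/2=1/80: DF=(779003/800000 − 1/80·(0.998000+0.995900+0.984200+0.936800))/(1+1/80) = 4567/5000 ≈ 0.913400
step 6 [3y] zero: DF = P = 8887/10000 ≈ 0.888700
step 7 [3.5y] bond c/2=19/800: DF=(4045159/4000000 − 19/800·(0.998000+0.995900+0.984200+0.936800+0.913400+0.888700))/(1+19/800) = 1069/1250 ≈ 0.855200
step 8 [4y] swap r/2=1835/73887: DF=(1 − 1835/73887·(0.998000+0.995900+0.984200+0.936800+0.913400+0.888700+0.855200))/(1+1835/73887) = 1633/2000 ≈ 0.816500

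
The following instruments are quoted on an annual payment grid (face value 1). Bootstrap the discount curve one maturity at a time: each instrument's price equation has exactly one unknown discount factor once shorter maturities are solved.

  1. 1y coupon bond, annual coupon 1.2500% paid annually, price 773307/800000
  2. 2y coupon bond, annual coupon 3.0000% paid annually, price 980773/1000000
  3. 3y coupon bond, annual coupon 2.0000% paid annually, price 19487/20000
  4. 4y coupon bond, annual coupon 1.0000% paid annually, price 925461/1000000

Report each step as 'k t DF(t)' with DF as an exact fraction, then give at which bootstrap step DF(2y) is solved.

1 1 9547/10000
2 2 2311/2500
3 3 574/625
4 4 4443/5000
DF(2y) is solved at step 2

step 1 [1y] bond c/1=1/80: DF=(773307/800000 − 1/80·(0))/(1+1/80) = 9547/10000 ≈ 0.954700
step 2 [2y] bond c/1=3/100: DF=(980773/1000000 − 3/100·(0.954700))/(1+3/100) = 2311/2500 ≈ 0.924400
step 3 [3y] bond c/1=1/50: DF=(19487/20000 − 1/50·(0.954700+0.924400))/(1+1/50) = 574/625 ≈ 0.918400
step 4 [4y] bond c/1=1/100: DF=(925461/1000000 − 1/100·(0.954700+0.924400+0.918400))/(1+1/100) = 4443/5000 ≈ 0.888600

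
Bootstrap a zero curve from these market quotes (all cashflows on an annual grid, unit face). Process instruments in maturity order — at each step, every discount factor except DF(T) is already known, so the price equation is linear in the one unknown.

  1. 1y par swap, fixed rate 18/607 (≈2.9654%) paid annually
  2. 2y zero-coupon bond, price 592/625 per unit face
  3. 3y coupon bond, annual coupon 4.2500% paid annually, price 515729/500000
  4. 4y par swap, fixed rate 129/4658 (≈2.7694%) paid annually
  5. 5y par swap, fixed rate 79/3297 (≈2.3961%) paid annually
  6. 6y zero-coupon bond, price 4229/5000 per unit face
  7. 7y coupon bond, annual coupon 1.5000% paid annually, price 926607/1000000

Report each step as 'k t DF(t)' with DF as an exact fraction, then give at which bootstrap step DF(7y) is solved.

1 1 607/625
2 2 592/625
3 3 1139/1250
4 4 1121/1250
5 5 4447/5000
6 6 4229/5000
7 7 4161/5000
DF(7y) is solved at step 7

step 1 [1y] swap r/1=18/607: DF=(1 − 18/607·(0))/(1+18/607) = 607/625 ≈ 0.971200
step 2 [2y] zero: DF = P = 592/625 ≈ 0.947200
step 3 [3y] bond c/1=17/400: DF=(515729/500000 − 17/400·(0.971200+0.947200))/(1+17/400) = 1139/1250 ≈ 0.911200
step 4 [4y] swap r/1=129/4658: DF=(1 − 129/4658·(0.971200+0.947200+0.911200))/(1+129/4658) = 1121/1250 ≈ 0.896800
step 5 [5y] swap r/1=79/3297: DF=(1 − 79/3297·(0.971200+0.947200+0.911200+0.896800))/(1+79/3297) = 4447/5000 ≈ 0.889400
step 6 [6y] zero: DF = P = 4229/5000 ≈ 0.845800
step 7 [7y] bond c/1=3/200: DF=(926607/1000000 − 3/200·(0.971200+0.947200+0.911200+0.896800+0.889400+0.845800))/(1+3/200) = 4161/5000 ≈ 0.832200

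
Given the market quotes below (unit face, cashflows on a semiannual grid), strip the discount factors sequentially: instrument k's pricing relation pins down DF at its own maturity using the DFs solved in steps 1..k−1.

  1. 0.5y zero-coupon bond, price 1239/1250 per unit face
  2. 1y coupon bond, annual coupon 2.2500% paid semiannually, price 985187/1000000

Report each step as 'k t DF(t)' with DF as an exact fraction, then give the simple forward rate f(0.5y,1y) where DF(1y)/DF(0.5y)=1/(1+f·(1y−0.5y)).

step 1 [0.5y] zero: DF = P = 1239/1250 ≈ 0.991200
step 2 [1y] bond c/2=9/800: DF=(985187/1000000 − 9/800·(0.991200))/(1+9/800) = 602/625 ≈ 0.963200

1 1/2 1239/1250
2 1 602/625
f(0.5y,1y) = ((1239/1250)/(602/625) − 1)/(1/2) = 5/86 ≈ 5.8140%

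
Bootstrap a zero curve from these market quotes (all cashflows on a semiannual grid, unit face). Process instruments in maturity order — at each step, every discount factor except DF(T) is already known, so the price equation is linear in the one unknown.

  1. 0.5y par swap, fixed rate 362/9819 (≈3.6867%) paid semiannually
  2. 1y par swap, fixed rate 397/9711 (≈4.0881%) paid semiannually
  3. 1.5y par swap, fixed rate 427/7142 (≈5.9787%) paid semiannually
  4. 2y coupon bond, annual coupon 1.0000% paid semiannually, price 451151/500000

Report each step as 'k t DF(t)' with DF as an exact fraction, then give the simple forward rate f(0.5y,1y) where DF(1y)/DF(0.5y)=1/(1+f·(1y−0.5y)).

step 1 [0.5y] swap r/2=181/9819: DF=(1 − 181/9819·(0))/(1+181/9819) = 9819/10000 ≈ 0.981900
step 2 [1y] swap r/2=397/19422: DF=(1 − 397/19422·(0.981900))/(1+397/19422) = 9603/10000 ≈ 0.960300
step 3 [1.5y] swap r/2=427/14284: DF=(1 − 427/14284·(0.981900+0.960300))/(1+427/14284) = 4573/5000 ≈ 0.914600
step 4 [2y] bond c/2=1/200: DF=(451151/500000 − 1/200·(0.981900+0.960300+0.914600))/(1+1/200) = 2209/2500 ≈ 0.883600

1 1/2 9819/10000
2 1 9603/10000
3 3/2 4573/5000
4 2 2209/2500
f(0.5y,1y) = ((9819/10000)/(9603/10000) − 1)/(1/2) = 48/1067 ≈ 4.4986%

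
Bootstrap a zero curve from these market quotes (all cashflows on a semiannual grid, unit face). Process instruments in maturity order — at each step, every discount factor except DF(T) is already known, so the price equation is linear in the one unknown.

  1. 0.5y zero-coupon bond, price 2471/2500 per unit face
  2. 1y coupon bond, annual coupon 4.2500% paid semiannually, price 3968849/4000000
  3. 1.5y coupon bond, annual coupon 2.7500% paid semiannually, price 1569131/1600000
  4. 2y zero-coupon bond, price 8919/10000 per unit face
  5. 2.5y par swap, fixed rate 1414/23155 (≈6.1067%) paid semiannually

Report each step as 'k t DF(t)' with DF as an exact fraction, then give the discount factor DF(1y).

1 1/2 2471/2500
2 1 951/1000
3 3/2 9411/10000
4 2 8919/10000
5 5/2 4293/5000
DF(1y) = 951/1000 ≈ 0.951000

step 1 [0.5y] zero: DF = P = 2471/2500 ≈ 0.988400
step 2 [1y] bond c/2=17/800: DF=(3968849/4000000 − 17/800·(0.988400))/(1+17/800) = 951/1000 ≈ 0.951000
step 3 [1.5y] bond c/2=11/800: DF=(1569131/1600000 − 11/800·(0.988400+0.951000))/(1+11/800) = 9411/10000 ≈ 0.941100
step 4 [2y] zero: DF = P = 8919/10000 ≈ 0.891900
step 5 [2.5y] swap r/2=707/23155: DF=(1 − 707/23155·(0.988400+0.951000+0.941100+0.891900))/(1+707/23155) = 4293/5000 ≈ 0.858600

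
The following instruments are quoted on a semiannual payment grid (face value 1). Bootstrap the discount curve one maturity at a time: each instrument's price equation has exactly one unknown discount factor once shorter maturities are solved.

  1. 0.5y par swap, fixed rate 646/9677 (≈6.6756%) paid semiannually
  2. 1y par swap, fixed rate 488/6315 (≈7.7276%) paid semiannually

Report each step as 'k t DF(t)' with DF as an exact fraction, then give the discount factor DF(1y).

1 1/2 9677/10000
2 1 2317/2500
DF(1y) = 2317/2500 ≈ 0.926800

step 1 [0.5y] swap r/2=323/9677: DF=(1 − 323/9677·(0))/(1+323/9677) = 9677/10000 ≈ 0.967700
step 2 [1y] swap r/2=244/6315: DF=(1 − 244/6315·(0.967700))/(1+244/6315) = 2317/2500 ≈ 0.926800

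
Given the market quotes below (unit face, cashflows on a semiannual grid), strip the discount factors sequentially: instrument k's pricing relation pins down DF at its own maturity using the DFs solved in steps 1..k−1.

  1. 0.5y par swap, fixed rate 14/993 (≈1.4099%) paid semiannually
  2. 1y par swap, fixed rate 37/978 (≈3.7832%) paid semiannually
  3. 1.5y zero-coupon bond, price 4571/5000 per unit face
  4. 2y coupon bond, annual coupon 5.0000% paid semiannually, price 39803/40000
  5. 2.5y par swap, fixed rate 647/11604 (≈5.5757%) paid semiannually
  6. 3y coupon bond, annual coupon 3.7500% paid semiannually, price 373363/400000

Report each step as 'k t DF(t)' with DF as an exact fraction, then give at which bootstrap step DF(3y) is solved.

step 1 [0.5y] swap r/2=7/993: DF=(1 − 7/993·(0))/(1+7/993) = 993/1000 ≈ 0.993000
step 2 [1y] swap r/2=37/1956: DF=(1 − 37/1956·(0.993000))/(1+37/1956) = 963/1000 ≈ 0.963000
step 3 [1.5y] zero: DF = P = 4571/5000 ≈ 0.914200
step 4 [2y] bond c/2=1/40: DF=(39803/40000 − 1/40·(0.993000+0.963000+0.914200))/(1+1/40) = 563/625 ≈ 0.900800
step 5 [2.5y] swap r/2=647/23208: DF=(1 − 647/23208·(0.993000+0.963000+0.914200+0.900800))/(1+647/23208) = 4353/5000 ≈ 0.870600
step 6 [3y] bond c/2=3/160: DF=(373363/400000 − 3/160·(0.993000+0.963000+0.914200+0.900800+0.870600))/(1+3/160) = 2077/2500 ≈ 0.830800

1 1/2 993/1000
2 1 963/1000
3 3/2 4571/5000
4 2 563/625
5 5/2 4353/5000
6 3 2077/2500
DF(3y) is solved at step 6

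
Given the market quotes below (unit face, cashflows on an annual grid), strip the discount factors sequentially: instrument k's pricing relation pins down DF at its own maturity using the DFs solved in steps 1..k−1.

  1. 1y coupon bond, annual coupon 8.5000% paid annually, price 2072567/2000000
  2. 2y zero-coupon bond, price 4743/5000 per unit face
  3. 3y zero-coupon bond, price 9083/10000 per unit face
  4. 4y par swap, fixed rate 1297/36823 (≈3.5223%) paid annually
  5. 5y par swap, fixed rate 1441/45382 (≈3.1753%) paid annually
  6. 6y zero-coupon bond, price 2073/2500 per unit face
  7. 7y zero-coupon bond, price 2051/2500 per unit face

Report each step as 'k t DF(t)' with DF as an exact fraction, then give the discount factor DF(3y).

1 1 9551/10000
2 2 4743/5000
3 3 9083/10000
4 4 8703/10000
5 5 8559/10000
6 6 2073/2500
7 7 2051/2500
DF(3y) = 9083/10000 ≈ 0.908300

step 1 [1y] bond c/1=17/200: DF=(2072567/2000000 − 17/200·(0))/(1+17/200) = 9551/10000 ≈ 0.955100
step 2 [2y] zero: DF = P = 4743/5000 ≈ 0.948600
step 3 [3y] zero: DF = P = 9083/10000 ≈ 0.908300
step 4 [4y] swap r/1=1297/36823: DF=(1 − 1297/36823·(0.955100+0.948600+0.908300))/(1+1297/36823) = 8703/10000 ≈ 0.870300
step 5 [5y] swap r/1=1441/45382: DF=(1 − 1441/45382·(0.955100+0.948600+0.908300+0.870300))/(1+1441/45382) = 8559/10000 ≈ 0.855900
step 6 [6y] zero: DF = P = 2073/2500 ≈ 0.829200
step 7 [7y] zero: DF = P = 2051/2500 ≈ 0.820400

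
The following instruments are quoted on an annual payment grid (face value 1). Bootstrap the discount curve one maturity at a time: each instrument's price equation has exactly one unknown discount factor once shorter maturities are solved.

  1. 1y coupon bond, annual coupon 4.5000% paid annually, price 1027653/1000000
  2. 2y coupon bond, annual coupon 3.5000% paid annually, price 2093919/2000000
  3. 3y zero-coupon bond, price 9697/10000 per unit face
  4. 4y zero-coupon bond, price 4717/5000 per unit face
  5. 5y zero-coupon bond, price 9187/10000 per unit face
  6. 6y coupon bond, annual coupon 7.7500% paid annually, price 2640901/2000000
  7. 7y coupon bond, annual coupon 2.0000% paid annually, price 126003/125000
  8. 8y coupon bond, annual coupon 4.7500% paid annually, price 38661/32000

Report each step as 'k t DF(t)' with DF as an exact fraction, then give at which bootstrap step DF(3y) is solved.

step 1 [1y] bond c/1=9/200: DF=(1027653/1000000 − 9/200·(0))/(1+9/200) = 4917/5000 ≈ 0.983400
step 2 [2y] bond c/1=7/200: DF=(2093919/2000000 − 7/200·(0.983400))/(1+7/200) = 9783/10000 ≈ 0.978300
step 3 [3y] zero: DF = P = 9697/10000 ≈ 0.969700
step 4 [4y] zero: DF = P = 4717/5000 ≈ 0.943400
step 5 [5y] zero: DF = P = 9187/10000 ≈ 0.918700
step 6 [6y] bond c/1=31/400: DF=(2640901/2000000 − 31/400·(0.983400+0.978300+0.969700+0.943400+0.918700))/(1+31/400) = 8807/10000 ≈ 0.880700
step 7 [7y] bond c/1=1/50: DF=(126003/125000 − 1/50·(0.983400+0.978300+0.969700+0.943400+0.918700+0.880700))/(1+1/50) = 877/1000 ≈ 0.877000
step 8 [8y] bond c/1=19/400: DF=(38661/32000 − 19/400·(0.983400+0.978300+0.969700+0.943400+0.918700+0.880700+0.877000))/(1+19/400) = 8563/10000 ≈ 0.856300

1 1 4917/5000
2 2 9783/10000
3 3 9697/10000
4 4 4717/5000
5 5 9187/10000
6 6 8807/10000
7 7 877/1000
8 8 8563/10000
DF(3y) is solved at step 3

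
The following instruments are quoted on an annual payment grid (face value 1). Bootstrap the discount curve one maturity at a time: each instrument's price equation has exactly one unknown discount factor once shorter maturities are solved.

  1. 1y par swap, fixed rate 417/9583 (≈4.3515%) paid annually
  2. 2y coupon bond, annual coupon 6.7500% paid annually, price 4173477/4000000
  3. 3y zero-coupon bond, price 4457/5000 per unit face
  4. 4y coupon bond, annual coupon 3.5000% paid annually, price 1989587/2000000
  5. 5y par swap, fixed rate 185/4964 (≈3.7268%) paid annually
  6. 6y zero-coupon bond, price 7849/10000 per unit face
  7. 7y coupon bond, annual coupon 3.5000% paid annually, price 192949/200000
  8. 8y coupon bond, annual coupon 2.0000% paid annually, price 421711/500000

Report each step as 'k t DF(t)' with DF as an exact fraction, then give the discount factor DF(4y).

step 1 [1y] swap r/1=417/9583: DF=(1 − 417/9583·(0))/(1+417/9583) = 9583/10000 ≈ 0.958300
step 2 [2y] bond c/1=27/400: DF=(4173477/4000000 − 27/400·(0.958300))/(1+27/400) = 573/625 ≈ 0.916800
step 3 [3y] zero: DF = P = 4457/5000 ≈ 0.891400
step 4 [4y] bond c/1=7/200: DF=(1989587/2000000 − 7/200·(0.958300+0.916800+0.891400))/(1+7/200) = 2169/2500 ≈ 0.867600
step 5 [5y] swap r/1=185/4964: DF=(1 − 185/4964·(0.958300+0.916800+0.891400+0.867600))/(1+185/4964) = 1667/2000 ≈ 0.833500
step 6 [6y] zero: DF = P = 7849/10000 ≈ 0.784900
step 7 [7y] bond c/1=7/200: DF=(192949/200000 − 7/200·(0.958300+0.916800+0.891400+0.867600+0.833500+0.784900))/(1+7/200) = 1509/2000 ≈ 0.754500
step 8 [8y] bond c/1=1/50: DF=(421711/500000 − 1/50·(0.958300+0.916800+0.891400+0.867600+0.833500+0.784900+0.754500))/(1+1/50) = 7091/10000 ≈ 0.709100

1 1 9583/10000
2 2 573/625
3 3 4457/5000
4 4 2169/2500
5 5 1667/2000
6 6 7849/10000
7 7 1509/2000
8 8 7091/10000
DF(4y) = 2169/2500 ≈ 0.867600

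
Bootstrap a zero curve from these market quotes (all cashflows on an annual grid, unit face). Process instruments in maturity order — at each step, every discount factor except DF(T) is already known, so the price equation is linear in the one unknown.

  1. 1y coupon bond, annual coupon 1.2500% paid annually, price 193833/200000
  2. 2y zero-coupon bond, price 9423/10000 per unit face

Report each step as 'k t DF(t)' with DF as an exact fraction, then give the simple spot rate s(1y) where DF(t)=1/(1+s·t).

1 1 2393/2500
2 2 9423/10000
s(1y) = (1/(2393/2500) − 1)/(1) = 107/2393 ≈ 4.4714%

step 1 [1y] bond c/1=1/80: DF=(193833/200000 − 1/80·(0))/(1+1/80) = 2393/2500 ≈ 0.957200
step 2 [2y] zero: DF = P = 9423/10000 ≈ 0.942300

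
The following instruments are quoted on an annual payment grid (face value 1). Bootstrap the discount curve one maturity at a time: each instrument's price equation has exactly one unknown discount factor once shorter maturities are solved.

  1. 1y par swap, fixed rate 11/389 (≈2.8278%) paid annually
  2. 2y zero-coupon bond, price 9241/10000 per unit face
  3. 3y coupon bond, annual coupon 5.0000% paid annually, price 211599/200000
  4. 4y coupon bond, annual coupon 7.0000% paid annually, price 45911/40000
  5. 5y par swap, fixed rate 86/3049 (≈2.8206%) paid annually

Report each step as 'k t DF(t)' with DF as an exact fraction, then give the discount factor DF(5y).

1 1 389/400
2 2 9241/10000
3 3 9173/10000
4 4 4443/5000
5 5 871/1000
DF(5y) = 871/1000 ≈ 0.871000

step 1 [1y] swap r/1=11/389: DF=(1 − 11/389·(0))/(1+11/389) = 389/400 ≈ 0.972500
step 2 [2y] zero: DF = P = 9241/10000 ≈ 0.924100
step 3 [3y] bond c/1=1/20: DF=(211599/200000 − 1/20·(0.972500+0.924100))/(1+1/20) = 9173/10000 ≈ 0.917300
step 4 [4y] bond c/1=7/100: DF=(45911/40000 − 7/100·(0.972500+0.924100+0.917300))/(1+7/100) = 4443/5000 ≈ 0.888600
step 5 [5y] swap r/1=86/3049: DF=(1 − 86/3049·(0.972500+0.924100+0.917300+0.888600))/(1+86/3049) = 871/1000 ≈ 0.871000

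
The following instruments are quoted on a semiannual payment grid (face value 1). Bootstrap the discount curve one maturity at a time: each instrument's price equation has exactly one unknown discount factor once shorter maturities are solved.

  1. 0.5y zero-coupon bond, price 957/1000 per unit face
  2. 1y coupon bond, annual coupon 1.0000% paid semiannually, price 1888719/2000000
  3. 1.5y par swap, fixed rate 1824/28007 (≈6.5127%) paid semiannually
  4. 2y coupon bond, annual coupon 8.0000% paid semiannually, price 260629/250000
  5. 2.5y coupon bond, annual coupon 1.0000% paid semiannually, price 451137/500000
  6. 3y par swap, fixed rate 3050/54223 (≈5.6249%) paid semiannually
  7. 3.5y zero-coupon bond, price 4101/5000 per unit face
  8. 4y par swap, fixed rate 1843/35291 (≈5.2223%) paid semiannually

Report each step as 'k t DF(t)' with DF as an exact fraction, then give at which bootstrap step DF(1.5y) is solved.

step 1 [0.5y] zero: DF = P = 957/1000 ≈ 0.957000
step 2 [1y] bond c/2=1/200: DF=(1888719/2000000 − 1/200·(0.957000))/(1+1/200) = 9349/10000 ≈ 0.934900
step 3 [1.5y] swap r/2=912/28007: DF=(1 − 912/28007·(0.957000+0.934900))/(1+912/28007) = 568/625 ≈ 0.908800
step 4 [2y] bond c/2=1/25: DF=(260629/250000 − 1/25·(0.957000+0.934900+0.908800))/(1+1/25) = 8947/10000 ≈ 0.894700
step 5 [2.5y] bond c/2=1/200: DF=(451137/500000 − 1/200·(0.957000+0.934900+0.908800+0.894700))/(1+1/200) = 4397/5000 ≈ 0.879400
step 6 [3y] swap r/2=1525/54223: DF=(1 − 1525/54223·(0.957000+0.934900+0.908800+0.894700+0.879400))/(1+1525/54223) = 339/400 ≈ 0.847500
step 7 [3.5y] zero: DF = P = 4101/5000 ≈ 0.820200
step 8 [4y] swap r/2=1843/70582: DF=(1 − 1843/70582·(0.957000+0.934900+0.908800+0.894700+0.879400+0.847500+0.820200))/(1+1843/70582) = 8157/10000 ≈ 0.815700

1 1/2 957/1000
2 1 9349/10000
3 3/2 568/625
4 2 8947/10000
5 5/2 4397/5000
6 3 339/400
7 7/2 4101/5000
8 4 8157/10000
DF(1.5y) is solved at step 3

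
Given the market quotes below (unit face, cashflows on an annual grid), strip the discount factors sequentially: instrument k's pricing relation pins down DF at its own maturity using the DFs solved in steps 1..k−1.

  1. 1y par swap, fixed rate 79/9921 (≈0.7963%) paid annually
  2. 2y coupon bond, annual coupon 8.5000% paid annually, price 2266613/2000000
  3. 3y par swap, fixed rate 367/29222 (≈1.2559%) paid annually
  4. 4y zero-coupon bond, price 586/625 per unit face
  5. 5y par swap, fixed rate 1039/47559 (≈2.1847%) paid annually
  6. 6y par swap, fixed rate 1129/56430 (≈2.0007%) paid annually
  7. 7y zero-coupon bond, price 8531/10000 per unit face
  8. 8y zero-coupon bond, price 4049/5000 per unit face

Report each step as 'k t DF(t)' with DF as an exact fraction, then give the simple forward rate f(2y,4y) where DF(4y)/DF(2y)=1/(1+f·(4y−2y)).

1 1 9921/10000
2 2 2417/2500
3 3 9633/10000
4 4 586/625
5 5 8961/10000
6 6 8871/10000
7 7 8531/10000
8 8 4049/5000
f(2y,4y) = ((2417/2500)/(586/625) − 1)/(2) = 73/4688 ≈ 1.5572%

step 1 [1y] swap r/1=79/9921: DF=(1 − 79/9921·(0))/(1+79/9921) = 9921/10000 ≈ 0.992100
step 2 [2y] bond c/1=17/200: DF=(2266613/2000000 − 17/200·(0.992100))/(1+17/200) = 2417/2500 ≈ 0.966800
step 3 [3y] swap r/1=367/29222: DF=(1 − 367/29222·(0.992100+0.966800))/(1+367/29222) = 9633/10000 ≈ 0.963300
step 4 [4y] zero: DF = P = 586/625 ≈ 0.937600
step 5 [5y] swap r/1=1039/47559: DF=(1 − 1039/47559·(0.992100+0.966800+0.963300+0.937600))/(1+1039/47559) = 8961/10000 ≈ 0.896100
step 6 [6y] swap r/1=1129/56430: DF=(1 − 1129/56430·(0.992100+0.966800+0.963300+0.937600+0.896100))/(1+1129/56430) = 8871/10000 ≈ 0.887100
step 7 [7y] zero: DF = P = 8531/10000 ≈ 0.853100
step 8 [8y] zero: DF = P = 4049/5000 ≈ 0.809800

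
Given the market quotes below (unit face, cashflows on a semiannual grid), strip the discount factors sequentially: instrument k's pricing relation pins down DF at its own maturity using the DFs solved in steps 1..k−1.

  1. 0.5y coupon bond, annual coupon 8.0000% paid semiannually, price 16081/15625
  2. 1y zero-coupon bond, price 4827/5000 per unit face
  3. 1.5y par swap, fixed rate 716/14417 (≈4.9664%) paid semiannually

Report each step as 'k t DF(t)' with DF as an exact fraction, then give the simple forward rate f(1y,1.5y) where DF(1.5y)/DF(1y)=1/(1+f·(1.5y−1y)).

step 1 [0.5y] bond c/2=1/25: DF=(16081/15625 − 1/25·(0))/(1+1/25) = 1237/1250 ≈ 0.989600
step 2 [1y] zero: DF = P = 4827/5000 ≈ 0.965400
step 3 [1.5y] swap r/2=358/14417: DF=(1 − 358/14417·(0.989600+0.965400))/(1+358/14417) = 2321/2500 ≈ 0.928400

1 1/2 1237/1250
2 1 4827/5000
3 3/2 2321/2500
f(1y,1.5y) = ((4827/5000)/(2321/2500) − 1)/(1/2) = 185/2321 ≈ 7.9707%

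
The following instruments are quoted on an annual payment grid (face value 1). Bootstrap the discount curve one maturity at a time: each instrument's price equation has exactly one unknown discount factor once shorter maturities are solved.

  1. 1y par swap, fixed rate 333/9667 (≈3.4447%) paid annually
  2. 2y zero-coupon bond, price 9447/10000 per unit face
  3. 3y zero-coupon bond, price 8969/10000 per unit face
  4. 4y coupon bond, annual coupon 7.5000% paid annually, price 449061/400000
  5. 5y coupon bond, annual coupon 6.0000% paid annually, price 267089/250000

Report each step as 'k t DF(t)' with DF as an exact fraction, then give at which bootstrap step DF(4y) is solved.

1 1 9667/10000
2 2 9447/10000
3 3 8969/10000
4 4 2121/2500
5 5 8009/10000
DF(4y) is solved at step 4

step 1 [1y] swap r/1=333/9667: DF=(1 − 333/9667·(0))/(1+333/9667) = 9667/10000 ≈ 0.966700
step 2 [2y] zero: DF = P = 9447/10000 ≈ 0.944700
step 3 [3y] zero: DF = P = 8969/10000 ≈ 0.896900
step 4 [4y] bond c/1=3/40: DF=(449061/400000 − 3/40·(0.966700+0.944700+0.896900))/(1+3/40) = 2121/2500 ≈ 0.848400
step 5 [5y] bond c/1=3/50: DF=(267089/250000 − 3/50·(0.966700+0.944700+0.896900+0.848400))/(1+3/50) = 8009/10000 ≈ 0.800900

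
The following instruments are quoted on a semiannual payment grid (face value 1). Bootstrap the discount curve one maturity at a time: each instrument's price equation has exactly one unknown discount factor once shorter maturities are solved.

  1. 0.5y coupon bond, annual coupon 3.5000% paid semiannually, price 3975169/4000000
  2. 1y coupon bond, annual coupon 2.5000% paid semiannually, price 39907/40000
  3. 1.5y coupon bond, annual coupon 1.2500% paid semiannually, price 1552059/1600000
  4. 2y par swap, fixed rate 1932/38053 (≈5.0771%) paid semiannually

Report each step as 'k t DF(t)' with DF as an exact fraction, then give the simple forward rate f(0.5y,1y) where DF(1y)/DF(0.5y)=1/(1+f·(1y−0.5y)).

step 1 [0.5y] bond c/2=7/400: DF=(3975169/4000000 − 7/400·(0))/(1+7/400) = 9767/10000 ≈ 0.976700
step 2 [1y] bond c/2=1/80: DF=(39907/40000 − 1/80·(0.976700))/(1+1/80) = 9733/10000 ≈ 0.973300
step 3 [1.5y] bond c/2=1/160: DF=(1552059/1600000 − 1/160·(0.976700+0.973300))/(1+1/160) = 9519/10000 ≈ 0.951900
step 4 [2y] swap r/2=966/38053: DF=(1 − 966/38053·(0.976700+0.973300+0.951900))/(1+966/38053) = 4517/5000 ≈ 0.903400

1 1/2 9767/10000
2 1 9733/10000
3 3/2 9519/10000
4 2 4517/5000
f(0.5y,1y) = ((9767/10000)/(9733/10000) − 1)/(1/2) = 68/9733 ≈ 0.6987%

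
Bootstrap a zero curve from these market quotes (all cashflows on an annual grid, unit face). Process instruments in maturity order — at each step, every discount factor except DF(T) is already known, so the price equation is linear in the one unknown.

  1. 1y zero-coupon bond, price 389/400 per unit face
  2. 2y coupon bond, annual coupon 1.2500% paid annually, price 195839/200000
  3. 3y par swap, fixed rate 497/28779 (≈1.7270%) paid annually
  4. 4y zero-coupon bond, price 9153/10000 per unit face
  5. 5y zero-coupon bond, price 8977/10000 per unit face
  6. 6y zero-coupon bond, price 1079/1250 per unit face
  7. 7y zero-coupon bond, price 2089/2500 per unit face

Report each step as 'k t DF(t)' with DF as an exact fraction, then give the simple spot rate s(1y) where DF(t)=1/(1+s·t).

1 1 389/400
2 2 9551/10000
3 3 9503/10000
4 4 9153/10000
5 5 8977/10000
6 6 1079/1250
7 7 2089/2500
s(1y) = (1/(389/400) − 1)/(1) = 11/389 ≈ 2.8278%

step 1 [1y] zero: DF = P = 389/400 ≈ 0.972500
step 2 [2y] bond c/1=1/80: DF=(195839/200000 − 1/80·(0.972500))/(1+1/80) = 9551/10000 ≈ 0.955100
step 3 [3y] swap r/1=497/28779: DF=(1 − 497/28779·(0.972500+0.955100))/(1+497/28779) = 9503/10000 ≈ 0.950300
step 4 [4y] zero: DF = P = 9153/10000 ≈ 0.915300
step 5 [5y] zero: DF = P = 8977/10000 ≈ 0.897700
step 6 [6y] zero: DF = P = 1079/1250 ≈ 0.863200
step 7 [7y] zero: DF = P = 2089/2500 ≈ 0.835600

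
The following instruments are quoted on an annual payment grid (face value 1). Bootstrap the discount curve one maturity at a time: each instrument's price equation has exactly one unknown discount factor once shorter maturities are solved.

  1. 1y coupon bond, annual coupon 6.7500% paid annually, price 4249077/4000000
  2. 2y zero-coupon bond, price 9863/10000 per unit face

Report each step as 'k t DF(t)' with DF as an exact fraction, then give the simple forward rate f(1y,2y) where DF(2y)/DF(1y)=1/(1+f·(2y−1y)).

step 1 [1y] bond c/1=27/400: DF=(4249077/4000000 − 27/400·(0))/(1+27/400) = 9951/10000 ≈ 0.995100
step 2 [2y] zero: DF = P = 9863/10000 ≈ 0.986300

1 1 9951/10000
2 2 9863/10000
f(1y,2y) = ((9951/10000)/(9863/10000) − 1)/(1) = 88/9863 ≈ 0.8922%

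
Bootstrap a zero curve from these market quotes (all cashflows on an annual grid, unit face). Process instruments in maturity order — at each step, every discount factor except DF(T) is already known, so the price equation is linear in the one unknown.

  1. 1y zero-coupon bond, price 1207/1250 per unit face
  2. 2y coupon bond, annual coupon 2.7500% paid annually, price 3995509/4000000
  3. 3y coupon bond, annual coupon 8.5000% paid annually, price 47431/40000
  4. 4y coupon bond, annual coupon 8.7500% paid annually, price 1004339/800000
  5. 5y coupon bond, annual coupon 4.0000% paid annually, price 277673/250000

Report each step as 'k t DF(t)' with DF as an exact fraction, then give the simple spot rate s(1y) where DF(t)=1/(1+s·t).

1 1 1207/1250
2 2 9463/10000
3 3 9431/10000
4 4 9247/10000
5 5 4613/5000
s(1y) = (1/(1207/1250) − 1)/(1) = 43/1207 ≈ 3.5626%

step 1 [1y] zero: DF = P = 1207/1250 ≈ 0.965600
step 2 [2y] bond c/1=11/400: DF=(3995509/4000000 − 11/400·(0.965600))/(1+11/400) = 9463/10000 ≈ 0.946300
step 3 [3y] bond c/1=17/200: DF=(47431/40000 − 17/200·(0.965600+0.946300))/(1+17/200) = 9431/10000 ≈ 0.943100
step 4 [4y] bond c/1=7/80: DF=(1004339/800000 − 7/80·(0.965600+0.946300+0.943100))/(1+7/80) = 9247/10000 ≈ 0.924700
step 5 [5y] bond c/1=1/25: DF=(277673/250000 − 1/25·(0.965600+0.946300+0.943100+0.924700))/(1+1/25) = 4613/5000 ≈ 0.922600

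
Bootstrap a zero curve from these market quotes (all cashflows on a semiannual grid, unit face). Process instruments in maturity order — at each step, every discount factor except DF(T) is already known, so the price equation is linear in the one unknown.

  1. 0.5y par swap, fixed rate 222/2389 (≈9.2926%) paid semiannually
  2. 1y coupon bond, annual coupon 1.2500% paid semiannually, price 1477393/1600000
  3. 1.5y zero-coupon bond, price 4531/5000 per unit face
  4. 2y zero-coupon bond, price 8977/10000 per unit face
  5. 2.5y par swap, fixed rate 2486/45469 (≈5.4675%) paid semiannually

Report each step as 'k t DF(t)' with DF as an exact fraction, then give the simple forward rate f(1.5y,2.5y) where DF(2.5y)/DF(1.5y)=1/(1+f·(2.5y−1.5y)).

step 1 [0.5y] swap r/2=111/2389: DF=(1 − 111/2389·(0))/(1+111/2389) = 2389/2500 ≈ 0.955600
step 2 [1y] bond c/2=1/160: DF=(1477393/1600000 − 1/160·(0.955600))/(1+1/160) = 9117/10000 ≈ 0.911700
step 3 [1.5y] zero: DF = P = 4531/5000 ≈ 0.906200
step 4 [2y] zero: DF = P = 8977/10000 ≈ 0.897700
step 5 [2.5y] swap r/2=1243/45469: DF=(1 − 1243/45469·(0.955600+0.911700+0.906200+0.897700))/(1+1243/45469) = 8757/10000 ≈ 0.875700

1 1/2 2389/2500
2 1 9117/10000
3 3/2 4531/5000
4 2 8977/10000
5 5/2 8757/10000
f(1.5y,2.5y) = ((4531/5000)/(8757/10000) − 1)/(1) = 305/8757 ≈ 3.4829%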